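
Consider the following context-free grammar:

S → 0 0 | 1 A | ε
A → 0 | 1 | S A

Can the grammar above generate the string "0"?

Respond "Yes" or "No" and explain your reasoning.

No - no valid derivation exists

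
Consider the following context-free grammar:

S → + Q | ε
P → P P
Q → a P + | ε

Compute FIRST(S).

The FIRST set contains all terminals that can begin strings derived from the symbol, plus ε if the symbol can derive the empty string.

We compute FIRST(S) using the standard algorithm.
FIRST(P) = {}
FIRST(Q) = {a, ε}
FIRST(S) = {+, ε}
Therefore, FIRST(S) = {+, ε}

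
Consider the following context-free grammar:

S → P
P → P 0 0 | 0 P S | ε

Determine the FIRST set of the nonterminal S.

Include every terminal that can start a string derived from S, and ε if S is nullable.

We compute FIRST(S) using the standard algorithm.
FIRST(P) = {0, ε}
FIRST(S) = {0, ε}
Therefore, FIRST(S) = {0, ε}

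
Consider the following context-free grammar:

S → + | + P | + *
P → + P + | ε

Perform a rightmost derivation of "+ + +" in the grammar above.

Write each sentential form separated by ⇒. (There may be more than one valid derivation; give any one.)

S ⇒ + P ⇒ + + P + ⇒ + + +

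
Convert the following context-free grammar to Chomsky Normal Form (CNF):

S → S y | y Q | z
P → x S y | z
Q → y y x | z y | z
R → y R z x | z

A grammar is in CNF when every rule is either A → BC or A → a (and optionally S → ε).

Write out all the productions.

TY → y; S → z; TX → x; P → z; TZ → z; Q → z; R → z; S → S TY; S → TY Q; P → TX X0; X0 → S TY; Q → TY X1; X1 → TY TX; Q → TZ TY; R → TY X2; X2 → R X3; X3 → TZ TX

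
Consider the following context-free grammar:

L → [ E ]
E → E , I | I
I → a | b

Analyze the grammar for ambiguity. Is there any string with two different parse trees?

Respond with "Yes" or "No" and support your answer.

No - the grammar is unambiguous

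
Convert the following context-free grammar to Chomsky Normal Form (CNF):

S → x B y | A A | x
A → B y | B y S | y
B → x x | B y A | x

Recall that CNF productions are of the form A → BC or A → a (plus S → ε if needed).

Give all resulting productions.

TX → x; TY → y; S → x; A → y; B → x; S → TX X0; X0 → B TY; S → A A; A → B TY; A → B X1; X1 → TY S; B → TX TX; B → B X2; X2 → TY A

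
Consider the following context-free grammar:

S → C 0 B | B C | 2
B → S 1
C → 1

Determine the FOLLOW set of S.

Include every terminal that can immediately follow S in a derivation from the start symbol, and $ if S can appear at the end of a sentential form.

We compute FOLLOW(S) using the standard algorithm.
FOLLOW(S) starts with {$}.
FIRST(B) = {1, 2}
FIRST(C) = {1}
FIRST(S) = {1, 2}
FOLLOW(B) = {$, 1}
FOLLOW(C) = {$, 0, 1}
FOLLOW(S) = {$, 1}
Therefore, FOLLOW(S) = {$, 1}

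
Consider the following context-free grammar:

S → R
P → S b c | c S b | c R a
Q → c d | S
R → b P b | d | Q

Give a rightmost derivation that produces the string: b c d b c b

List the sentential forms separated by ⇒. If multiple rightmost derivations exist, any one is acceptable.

S ⇒ R ⇒ b P b ⇒ b S b c b ⇒ b R b c b ⇒ b Q b c b ⇒ b c d b c b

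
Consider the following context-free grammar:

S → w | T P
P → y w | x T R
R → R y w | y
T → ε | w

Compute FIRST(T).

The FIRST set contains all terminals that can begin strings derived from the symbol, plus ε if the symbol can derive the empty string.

We compute FIRST(T) using the standard algorithm.
FIRST(P) = {x, y}
FIRST(R) = {y}
FIRST(S) = {w, x, y}
FIRST(T) = {w, ε}
Therefore, FIRST(T) = {w, ε}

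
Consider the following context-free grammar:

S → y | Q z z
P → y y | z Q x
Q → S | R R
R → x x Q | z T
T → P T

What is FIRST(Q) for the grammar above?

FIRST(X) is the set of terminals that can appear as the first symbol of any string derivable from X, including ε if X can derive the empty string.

We compute FIRST(Q) using the standard algorithm.
FIRST(P) = {y, z}
FIRST(Q) = {x, y, z}
FIRST(R) = {x, z}
FIRST(S) = {x, y, z}
FIRST(T) = {y, z}
Therefore, FIRST(Q) = {x, y, z}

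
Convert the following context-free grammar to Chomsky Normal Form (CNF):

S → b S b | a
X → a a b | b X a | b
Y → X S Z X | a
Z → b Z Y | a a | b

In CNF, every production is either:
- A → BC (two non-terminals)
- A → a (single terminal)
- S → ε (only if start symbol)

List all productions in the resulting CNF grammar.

TB → b; S → a; TA → a; X → b; Y → a; Z → b; S → TB X0; X0 → S TB; X → TA X1; X1 → TA TB; X → TB X2; X2 → X TA; Y → X X3; X3 → S X4; X4 → Z X; Z → TB X5; X5 → Z Y; Z → TA TA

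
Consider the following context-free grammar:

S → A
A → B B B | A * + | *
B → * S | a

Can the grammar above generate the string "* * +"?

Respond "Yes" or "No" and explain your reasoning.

Yes - a valid derivation exists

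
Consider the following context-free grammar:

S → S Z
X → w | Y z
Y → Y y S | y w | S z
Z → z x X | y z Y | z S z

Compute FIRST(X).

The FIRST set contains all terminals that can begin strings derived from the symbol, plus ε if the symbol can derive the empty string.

We compute FIRST(X) using the standard algorithm.
FIRST(S) = {}
FIRST(X) = {w, y}
FIRST(Y) = {y}
FIRST(Z) = {y, z}
Therefore, FIRST(X) = {w, y}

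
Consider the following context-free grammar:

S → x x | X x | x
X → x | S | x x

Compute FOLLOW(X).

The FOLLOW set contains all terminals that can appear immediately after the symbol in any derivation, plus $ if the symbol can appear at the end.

We compute FOLLOW(X) using the standard algorithm.
FOLLOW(S) starts with {$}.
FIRST(S) = {x}
FIRST(X) = {x}
FOLLOW(S) = {$, x}
FOLLOW(X) = {x}
Therefore, FOLLOW(X) = {x}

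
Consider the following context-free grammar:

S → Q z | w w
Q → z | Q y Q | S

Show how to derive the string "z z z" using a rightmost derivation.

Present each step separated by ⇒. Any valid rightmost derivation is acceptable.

S ⇒ Q z ⇒ S z ⇒ Q z z ⇒ z z z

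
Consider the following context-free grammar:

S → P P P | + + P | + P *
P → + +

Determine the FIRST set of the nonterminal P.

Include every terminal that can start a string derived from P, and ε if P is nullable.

We compute FIRST(P) using the standard algorithm.
FIRST(P) = {+}
FIRST(S) = {+}
Therefore, FIRST(P) = {+}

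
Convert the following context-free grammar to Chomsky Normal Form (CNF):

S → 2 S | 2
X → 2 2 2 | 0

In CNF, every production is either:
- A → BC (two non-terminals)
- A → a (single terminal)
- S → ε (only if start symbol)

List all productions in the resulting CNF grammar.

T2 → 2; S → 2; X → 0; S → T2 S; X → T2 X0; X0 → T2 T2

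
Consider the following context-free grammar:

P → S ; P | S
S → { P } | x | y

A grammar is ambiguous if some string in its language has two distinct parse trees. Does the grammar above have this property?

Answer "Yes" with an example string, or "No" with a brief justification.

No - the grammar is unambiguous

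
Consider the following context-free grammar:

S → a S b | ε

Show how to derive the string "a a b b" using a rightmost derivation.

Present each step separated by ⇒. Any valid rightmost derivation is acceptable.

S ⇒ a S b ⇒ a a S b b ⇒ a a b b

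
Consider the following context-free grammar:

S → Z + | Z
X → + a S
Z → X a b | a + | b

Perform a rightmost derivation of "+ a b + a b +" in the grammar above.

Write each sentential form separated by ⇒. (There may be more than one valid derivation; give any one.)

S ⇒ Z + ⇒ X a b + ⇒ + a S a b + ⇒ + a Z + a b + ⇒ + a b + a b +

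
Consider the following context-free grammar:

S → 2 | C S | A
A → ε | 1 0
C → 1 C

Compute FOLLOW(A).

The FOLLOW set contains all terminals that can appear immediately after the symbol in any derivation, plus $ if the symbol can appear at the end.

We compute FOLLOW(A) using the standard algorithm.
FOLLOW(S) starts with {$}.
FIRST(A) = {1, ε}
FIRST(C) = {1}
FIRST(S) = {1, 2, ε}
FOLLOW(A) = {$}
FOLLOW(C) = {$, 1, 2}
FOLLOW(S) = {$}
Therefore, FOLLOW(A) = {$}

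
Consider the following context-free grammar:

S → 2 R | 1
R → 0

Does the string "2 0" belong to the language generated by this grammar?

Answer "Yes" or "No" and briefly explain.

Yes - a valid derivation exists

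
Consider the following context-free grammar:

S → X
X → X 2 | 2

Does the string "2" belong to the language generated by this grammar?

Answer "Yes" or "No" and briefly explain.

Yes - a valid derivation exists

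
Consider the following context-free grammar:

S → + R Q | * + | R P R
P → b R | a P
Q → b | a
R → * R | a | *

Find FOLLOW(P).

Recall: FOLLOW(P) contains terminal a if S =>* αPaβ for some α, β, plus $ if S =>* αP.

We compute FOLLOW(P) using the standard algorithm.
FOLLOW(S) starts with {$}.
FIRST(P) = {a, b}
FIRST(Q) = {a, b}
FIRST(R) = {*, a}
FIRST(S) = {*, +, a}
FOLLOW(P) = {*, a}
FOLLOW(Q) = {$}
FOLLOW(R) = {$, *, a, b}
FOLLOW(S) = {$}
Therefore, FOLLOW(P) = {*, a}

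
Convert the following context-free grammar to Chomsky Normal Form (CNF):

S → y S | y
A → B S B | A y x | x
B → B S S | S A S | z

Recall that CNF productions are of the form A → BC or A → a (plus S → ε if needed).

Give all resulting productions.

TY → y; S → y; TX → x; A → x; B → z; S → TY S; A → B X0; X0 → S B; A → A X1; X1 → TY TX; B → B X2; X2 → S S; B → S X3; X3 → A S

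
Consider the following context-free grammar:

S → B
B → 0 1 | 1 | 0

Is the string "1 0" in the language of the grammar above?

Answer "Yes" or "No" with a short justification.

No - no valid derivation exists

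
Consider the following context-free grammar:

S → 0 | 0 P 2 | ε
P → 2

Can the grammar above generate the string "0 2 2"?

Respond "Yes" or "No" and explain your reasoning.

Yes - a valid derivation exists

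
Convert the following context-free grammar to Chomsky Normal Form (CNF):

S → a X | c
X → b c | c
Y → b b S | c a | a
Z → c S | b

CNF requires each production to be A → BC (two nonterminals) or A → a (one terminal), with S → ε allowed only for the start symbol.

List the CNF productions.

TA → a; S → c; TB → b; TC → c; X → c; Y → a; Z → b; S → TA X; X → TB TC; Y → TB X0; X0 → TB S; Y → TC TA; Z → TC S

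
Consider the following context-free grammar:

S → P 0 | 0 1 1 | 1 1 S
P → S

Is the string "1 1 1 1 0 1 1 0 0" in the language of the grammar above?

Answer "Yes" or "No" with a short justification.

Yes - a valid derivation exists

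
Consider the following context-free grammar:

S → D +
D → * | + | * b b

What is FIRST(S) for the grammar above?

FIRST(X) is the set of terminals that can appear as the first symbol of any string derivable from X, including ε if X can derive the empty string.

We compute FIRST(S) using the standard algorithm.
FIRST(D) = {*, +}
FIRST(S) = {*, +}
Therefore, FIRST(S) = {*, +}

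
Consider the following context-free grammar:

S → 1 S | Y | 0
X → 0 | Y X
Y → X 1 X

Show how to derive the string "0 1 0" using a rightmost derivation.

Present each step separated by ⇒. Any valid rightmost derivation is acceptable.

S ⇒ Y ⇒ X 1 X ⇒ X 1 0 ⇒ 0 1 0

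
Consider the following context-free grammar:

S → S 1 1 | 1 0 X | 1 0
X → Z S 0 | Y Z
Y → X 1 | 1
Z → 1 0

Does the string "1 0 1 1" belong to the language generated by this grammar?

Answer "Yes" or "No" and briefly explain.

Yes - a valid derivation exists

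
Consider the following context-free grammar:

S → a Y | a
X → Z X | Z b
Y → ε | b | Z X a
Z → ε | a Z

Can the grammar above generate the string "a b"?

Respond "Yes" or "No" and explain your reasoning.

Yes - a valid derivation exists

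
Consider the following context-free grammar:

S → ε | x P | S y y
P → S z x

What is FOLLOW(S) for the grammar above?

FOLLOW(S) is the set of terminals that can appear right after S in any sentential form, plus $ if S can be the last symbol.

We compute FOLLOW(S) using the standard algorithm.
FOLLOW(S) starts with {$}.
FIRST(P) = {x, y, z}
FIRST(S) = {x, y, ε}
FOLLOW(P) = {$, y, z}
FOLLOW(S) = {$, y, z}
Therefore, FOLLOW(S) = {$, y, z}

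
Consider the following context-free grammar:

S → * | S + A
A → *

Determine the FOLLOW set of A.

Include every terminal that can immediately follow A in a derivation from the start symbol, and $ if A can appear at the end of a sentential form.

We compute FOLLOW(A) using the standard algorithm.
FOLLOW(S) starts with {$}.
FIRST(A) = {*}
FIRST(S) = {*}
FOLLOW(A) = {$, +}
FOLLOW(S) = {$, +}
Therefore, FOLLOW(A) = {$, +}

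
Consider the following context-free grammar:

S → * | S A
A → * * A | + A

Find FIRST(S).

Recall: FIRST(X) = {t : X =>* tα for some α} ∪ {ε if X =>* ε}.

We compute FIRST(S) using the standard algorithm.
FIRST(A) = {*, +}
FIRST(S) = {*}
Therefore, FIRST(S) = {*}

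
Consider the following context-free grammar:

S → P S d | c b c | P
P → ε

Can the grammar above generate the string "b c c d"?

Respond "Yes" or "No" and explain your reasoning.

No - no valid derivation exists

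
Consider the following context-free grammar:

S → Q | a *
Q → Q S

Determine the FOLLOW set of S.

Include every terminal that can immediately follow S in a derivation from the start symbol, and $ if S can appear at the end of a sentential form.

We compute FOLLOW(S) using the standard algorithm.
FOLLOW(S) starts with {$}.
FIRST(Q) = {}
FIRST(S) = {a}
FOLLOW(Q) = {$, a}
FOLLOW(S) = {$, a}
Therefore, FOLLOW(S) = {$, a}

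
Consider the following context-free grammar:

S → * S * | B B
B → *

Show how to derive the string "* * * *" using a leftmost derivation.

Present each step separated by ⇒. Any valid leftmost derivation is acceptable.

S ⇒ * S * ⇒ * B B * ⇒ * * B * ⇒ * * * *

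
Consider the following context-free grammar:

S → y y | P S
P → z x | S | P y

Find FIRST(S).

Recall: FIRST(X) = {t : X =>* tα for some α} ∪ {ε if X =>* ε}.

We compute FIRST(S) using the standard algorithm.
FIRST(P) = {y, z}
FIRST(S) = {y, z}
Therefore, FIRST(S) = {y, z}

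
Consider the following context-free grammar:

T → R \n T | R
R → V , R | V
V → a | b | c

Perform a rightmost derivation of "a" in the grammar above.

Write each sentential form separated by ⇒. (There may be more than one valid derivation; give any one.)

T ⇒ R ⇒ V ⇒ a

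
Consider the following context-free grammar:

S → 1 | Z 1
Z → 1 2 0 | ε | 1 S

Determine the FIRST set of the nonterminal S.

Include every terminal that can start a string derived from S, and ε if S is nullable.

We compute FIRST(S) using the standard algorithm.
FIRST(S) = {1}
FIRST(Z) = {1, ε}
Therefore, FIRST(S) = {1}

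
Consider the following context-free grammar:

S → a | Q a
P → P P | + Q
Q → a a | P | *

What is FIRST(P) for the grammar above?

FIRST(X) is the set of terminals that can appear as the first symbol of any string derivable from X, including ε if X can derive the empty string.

We compute FIRST(P) using the standard algorithm.
FIRST(P) = {+}
FIRST(Q) = {*, +, a}
FIRST(S) = {*, +, a}
Therefore, FIRST(P) = {+}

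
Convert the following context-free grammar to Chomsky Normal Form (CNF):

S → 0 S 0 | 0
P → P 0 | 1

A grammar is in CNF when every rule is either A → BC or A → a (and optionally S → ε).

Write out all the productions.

T0 → 0; S → 0; P → 1; S → T0 X0; X0 → S T0; P → P T0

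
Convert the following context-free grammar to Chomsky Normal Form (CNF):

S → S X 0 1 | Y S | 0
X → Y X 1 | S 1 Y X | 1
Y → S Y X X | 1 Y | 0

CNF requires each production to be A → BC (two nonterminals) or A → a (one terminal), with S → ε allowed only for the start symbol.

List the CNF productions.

T0 → 0; T1 → 1; S → 0; X → 1; Y → 0; S → S X0; X0 → X X1; X1 → T0 T1; S → Y S; X → Y X2; X2 → X T1; X → S X3; X3 → T1 X4; X4 → Y X; Y → S X5; X5 → Y X6; X6 → X X; Y → T1 Y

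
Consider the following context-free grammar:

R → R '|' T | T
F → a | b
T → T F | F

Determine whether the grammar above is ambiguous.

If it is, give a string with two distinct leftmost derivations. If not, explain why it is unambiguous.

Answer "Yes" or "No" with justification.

No - the grammar is unambiguous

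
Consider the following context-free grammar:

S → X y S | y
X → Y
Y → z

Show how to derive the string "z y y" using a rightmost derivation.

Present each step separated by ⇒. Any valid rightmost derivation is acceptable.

S ⇒ X y S ⇒ X y y ⇒ Y y y ⇒ z y y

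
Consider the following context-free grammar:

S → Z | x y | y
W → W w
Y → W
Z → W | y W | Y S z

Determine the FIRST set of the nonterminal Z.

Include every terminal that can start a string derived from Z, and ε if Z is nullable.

We compute FIRST(Z) using the standard algorithm.
FIRST(S) = {x, y}
FIRST(W) = {}
FIRST(Y) = {}
FIRST(Z) = {y}
Therefore, FIRST(Z) = {y}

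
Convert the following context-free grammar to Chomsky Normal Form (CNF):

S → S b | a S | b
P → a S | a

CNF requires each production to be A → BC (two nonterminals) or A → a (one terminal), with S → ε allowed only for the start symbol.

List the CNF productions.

TB → b; TA → a; S → b; P → a; S → S TB; S → TA S; P → TA S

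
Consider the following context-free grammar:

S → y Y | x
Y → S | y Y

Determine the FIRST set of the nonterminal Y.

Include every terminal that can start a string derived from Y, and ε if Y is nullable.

We compute FIRST(Y) using the standard algorithm.
FIRST(S) = {x, y}
FIRST(Y) = {x, y}
Therefore, FIRST(Y) = {x, y}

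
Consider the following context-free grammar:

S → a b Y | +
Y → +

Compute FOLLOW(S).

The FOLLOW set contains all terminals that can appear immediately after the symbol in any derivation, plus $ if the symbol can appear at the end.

We compute FOLLOW(S) using the standard algorithm.
FOLLOW(S) starts with {$}.
FIRST(S) = {+, a}
FIRST(Y) = {+}
FOLLOW(S) = {$}
FOLLOW(Y) = {$}
Therefore, FOLLOW(S) = {$}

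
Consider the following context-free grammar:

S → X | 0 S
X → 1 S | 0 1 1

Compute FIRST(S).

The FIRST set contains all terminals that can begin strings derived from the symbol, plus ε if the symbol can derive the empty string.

We compute FIRST(S) using the standard algorithm.
FIRST(S) = {0, 1}
FIRST(X) = {0, 1}
Therefore, FIRST(S) = {0, 1}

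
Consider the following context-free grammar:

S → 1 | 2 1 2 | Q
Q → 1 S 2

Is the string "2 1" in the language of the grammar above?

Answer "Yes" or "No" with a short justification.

No - no valid derivation exists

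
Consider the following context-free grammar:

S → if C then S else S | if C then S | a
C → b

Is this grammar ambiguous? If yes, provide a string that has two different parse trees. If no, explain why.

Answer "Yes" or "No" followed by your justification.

Yes - the string 'if b then if b then if b then a else a' has two distinct leftmost derivations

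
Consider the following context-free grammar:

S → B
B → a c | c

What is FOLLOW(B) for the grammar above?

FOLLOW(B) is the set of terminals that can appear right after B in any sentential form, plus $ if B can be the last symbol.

We compute FOLLOW(B) using the standard algorithm.
FOLLOW(S) starts with {$}.
FIRST(B) = {a, c}
FIRST(S) = {a, c}
FOLLOW(B) = {$}
FOLLOW(S) = {$}
Therefore, FOLLOW(B) = {$}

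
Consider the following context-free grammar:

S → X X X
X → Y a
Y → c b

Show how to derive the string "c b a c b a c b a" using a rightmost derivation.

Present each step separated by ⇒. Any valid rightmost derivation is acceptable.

S ⇒ X X X ⇒ X X Y a ⇒ X X c b a ⇒ X Y a c b a ⇒ X c b a c b a ⇒ Y a c b a c b a ⇒ c b a c b a c b a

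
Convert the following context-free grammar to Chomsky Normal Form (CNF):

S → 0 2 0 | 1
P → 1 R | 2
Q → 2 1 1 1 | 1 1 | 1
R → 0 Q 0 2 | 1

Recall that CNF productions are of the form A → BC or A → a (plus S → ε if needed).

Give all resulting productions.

T0 → 0; T2 → 2; S → 1; T1 → 1; P → 2; Q → 1; R → 1; S → T0 X0; X0 → T2 T0; P → T1 R; Q → T2 X1; X1 → T1 X2; X2 → T1 T1; Q → T1 T1; R → T0 X3; X3 → Q X4; X4 → T0 T2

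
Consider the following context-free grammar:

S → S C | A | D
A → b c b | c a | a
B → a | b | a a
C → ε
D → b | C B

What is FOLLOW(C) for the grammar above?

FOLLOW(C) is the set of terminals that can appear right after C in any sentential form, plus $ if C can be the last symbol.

We compute FOLLOW(C) using the standard algorithm.
FOLLOW(S) starts with {$}.
FIRST(A) = {a, b, c}
FIRST(B) = {a, b}
FIRST(C) = {ε}
FIRST(D) = {a, b}
FIRST(S) = {a, b, c}
FOLLOW(A) = {$}
FOLLOW(B) = {$}
FOLLOW(C) = {$, a, b}
FOLLOW(D) = {$}
FOLLOW(S) = {$}
Therefore, FOLLOW(C) = {$, a, b}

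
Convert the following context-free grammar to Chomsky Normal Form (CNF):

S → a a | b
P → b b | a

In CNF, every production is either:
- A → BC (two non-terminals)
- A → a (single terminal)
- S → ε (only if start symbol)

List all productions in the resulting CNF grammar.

TA → a; S → b; TB → b; P → a; S → TA TA; P → TB TB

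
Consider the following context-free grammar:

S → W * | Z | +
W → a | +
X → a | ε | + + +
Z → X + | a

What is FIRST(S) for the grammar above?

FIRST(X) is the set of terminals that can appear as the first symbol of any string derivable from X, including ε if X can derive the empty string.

We compute FIRST(S) using the standard algorithm.
FIRST(S) = {+, a}
FIRST(W) = {+, a}
FIRST(X) = {+, a, ε}
FIRST(Z) = {+, a}
Therefore, FIRST(S) = {+, a}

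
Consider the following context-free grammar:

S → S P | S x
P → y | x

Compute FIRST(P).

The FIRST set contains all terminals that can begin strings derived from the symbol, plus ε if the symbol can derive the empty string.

We compute FIRST(P) using the standard algorithm.
FIRST(P) = {x, y}
FIRST(S) = {}
Therefore, FIRST(P) = {x, y}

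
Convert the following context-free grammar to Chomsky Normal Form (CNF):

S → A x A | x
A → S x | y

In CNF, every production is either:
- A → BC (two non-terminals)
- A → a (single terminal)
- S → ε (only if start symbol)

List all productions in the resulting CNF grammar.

TX → x; S → x; A → y; S → A X0; X0 → TX A; A → S TX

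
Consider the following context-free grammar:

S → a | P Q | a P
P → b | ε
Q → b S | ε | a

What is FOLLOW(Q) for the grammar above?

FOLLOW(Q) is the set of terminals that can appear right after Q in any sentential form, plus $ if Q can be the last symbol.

We compute FOLLOW(Q) using the standard algorithm.
FOLLOW(S) starts with {$}.
FIRST(P) = {b, ε}
FIRST(Q) = {a, b, ε}
FIRST(S) = {a, b, ε}
FOLLOW(P) = {$, a, b}
FOLLOW(Q) = {$}
FOLLOW(S) = {$}
Therefore, FOLLOW(Q) = {$}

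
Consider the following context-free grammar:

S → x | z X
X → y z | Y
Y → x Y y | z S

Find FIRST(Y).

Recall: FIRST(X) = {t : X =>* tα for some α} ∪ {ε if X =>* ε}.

We compute FIRST(Y) using the standard algorithm.
FIRST(S) = {x, z}
FIRST(X) = {x, y, z}
FIRST(Y) = {x, z}
Therefore, FIRST(Y) = {x, z}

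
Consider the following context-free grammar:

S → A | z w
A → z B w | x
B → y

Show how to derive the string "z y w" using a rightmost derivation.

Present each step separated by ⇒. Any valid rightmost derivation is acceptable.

S ⇒ A ⇒ z B w ⇒ z y w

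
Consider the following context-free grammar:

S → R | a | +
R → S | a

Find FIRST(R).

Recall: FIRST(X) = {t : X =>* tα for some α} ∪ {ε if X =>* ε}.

We compute FIRST(R) using the standard algorithm.
FIRST(R) = {+, a}
FIRST(S) = {+, a}
Therefore, FIRST(R) = {+, a}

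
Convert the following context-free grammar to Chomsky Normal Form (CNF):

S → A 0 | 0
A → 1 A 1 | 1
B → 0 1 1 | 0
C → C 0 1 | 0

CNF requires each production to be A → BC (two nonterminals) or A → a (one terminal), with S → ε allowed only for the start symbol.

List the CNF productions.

T0 → 0; S → 0; T1 → 1; A → 1; B → 0; C → 0; S → A T0; A → T1 X0; X0 → A T1; B → T0 X1; X1 → T1 T1; C → C X2; X2 → T0 T1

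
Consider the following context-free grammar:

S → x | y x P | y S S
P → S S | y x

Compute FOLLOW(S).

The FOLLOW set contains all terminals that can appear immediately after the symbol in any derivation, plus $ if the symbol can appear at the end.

We compute FOLLOW(S) using the standard algorithm.
FOLLOW(S) starts with {$}.
FIRST(P) = {x, y}
FIRST(S) = {x, y}
FOLLOW(P) = {$, x, y}
FOLLOW(S) = {$, x, y}
Therefore, FOLLOW(S) = {$, x, y}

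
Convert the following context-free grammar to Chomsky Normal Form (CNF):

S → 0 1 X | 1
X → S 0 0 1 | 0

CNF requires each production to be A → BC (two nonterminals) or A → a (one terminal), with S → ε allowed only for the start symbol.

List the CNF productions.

T0 → 0; T1 → 1; S → 1; X → 0; S → T0 X0; X0 → T1 X; X → S X1; X1 → T0 X2; X2 → T0 T1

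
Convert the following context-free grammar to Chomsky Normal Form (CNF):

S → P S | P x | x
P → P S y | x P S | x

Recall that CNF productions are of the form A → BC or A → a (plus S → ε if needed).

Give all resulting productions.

TX → x; S → x; TY → y; P → x; S → P S; S → P TX; P → P X0; X0 → S TY; P → TX X1; X1 → P S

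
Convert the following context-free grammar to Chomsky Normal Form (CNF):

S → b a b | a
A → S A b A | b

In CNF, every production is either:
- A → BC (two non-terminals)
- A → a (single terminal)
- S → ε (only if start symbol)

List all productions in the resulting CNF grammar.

TB → b; TA → a; S → a; A → b; S → TB X0; X0 → TA TB; A → S X1; X1 → A X2; X2 → TB A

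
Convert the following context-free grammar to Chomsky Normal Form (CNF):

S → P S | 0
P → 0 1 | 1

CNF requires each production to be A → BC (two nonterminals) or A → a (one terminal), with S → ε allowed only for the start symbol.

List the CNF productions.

S → 0; T0 → 0; T1 → 1; P → 1; S → P S; P → T0 T1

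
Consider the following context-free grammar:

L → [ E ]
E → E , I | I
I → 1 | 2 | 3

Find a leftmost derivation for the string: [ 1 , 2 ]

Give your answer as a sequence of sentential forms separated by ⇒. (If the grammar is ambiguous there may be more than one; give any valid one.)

L ⇒ [ E ] ⇒ [ E , I ] ⇒ [ I , I ] ⇒ [ 1 , I ] ⇒ [ 1 , 2 ]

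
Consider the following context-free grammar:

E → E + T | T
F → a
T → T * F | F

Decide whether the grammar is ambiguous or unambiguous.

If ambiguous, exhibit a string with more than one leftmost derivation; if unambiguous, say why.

Unambiguous - every string in the language has a unique leftmost derivation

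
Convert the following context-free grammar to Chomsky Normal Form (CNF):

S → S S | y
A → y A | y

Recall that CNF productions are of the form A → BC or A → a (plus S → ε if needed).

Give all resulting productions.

S → y; TY → y; A → y; S → S S; A → TY A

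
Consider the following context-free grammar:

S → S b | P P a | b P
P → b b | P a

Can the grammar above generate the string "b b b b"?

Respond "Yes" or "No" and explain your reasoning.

Yes - a valid derivation exists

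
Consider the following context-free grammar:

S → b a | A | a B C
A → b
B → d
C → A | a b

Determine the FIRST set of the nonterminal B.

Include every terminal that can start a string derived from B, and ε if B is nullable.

We compute FIRST(B) using the standard algorithm.
FIRST(A) = {b}
FIRST(B) = {d}
FIRST(C) = {a, b}
FIRST(S) = {a, b}
Therefore, FIRST(B) = {d}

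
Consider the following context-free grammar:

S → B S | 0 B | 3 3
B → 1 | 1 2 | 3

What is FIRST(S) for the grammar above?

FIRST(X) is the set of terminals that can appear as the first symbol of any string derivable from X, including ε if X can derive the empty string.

We compute FIRST(S) using the standard algorithm.
FIRST(B) = {1, 3}
FIRST(S) = {0, 1, 3}
Therefore, FIRST(S) = {0, 1, 3}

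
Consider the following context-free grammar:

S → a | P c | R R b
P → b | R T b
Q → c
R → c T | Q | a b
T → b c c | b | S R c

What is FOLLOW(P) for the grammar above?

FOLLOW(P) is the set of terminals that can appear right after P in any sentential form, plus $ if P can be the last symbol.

We compute FOLLOW(P) using the standard algorithm.
FOLLOW(S) starts with {$}.
FIRST(P) = {a, b, c}
FIRST(Q) = {c}
FIRST(R) = {a, c}
FIRST(S) = {a, b, c}
FIRST(T) = {a, b, c}
FOLLOW(P) = {c}
FOLLOW(Q) = {a, b, c}
FOLLOW(R) = {a, b, c}
FOLLOW(S) = {$, a, c}
FOLLOW(T) = {a, b, c}
Therefore, FOLLOW(P) = {c}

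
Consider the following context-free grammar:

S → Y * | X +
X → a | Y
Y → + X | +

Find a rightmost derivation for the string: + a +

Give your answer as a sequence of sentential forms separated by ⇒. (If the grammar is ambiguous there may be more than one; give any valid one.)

S ⇒ X + ⇒ Y + ⇒ + X + ⇒ + a +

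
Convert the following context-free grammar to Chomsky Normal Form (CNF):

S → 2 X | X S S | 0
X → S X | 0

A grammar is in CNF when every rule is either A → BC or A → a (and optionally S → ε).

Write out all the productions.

T2 → 2; S → 0; X → 0; S → T2 X; S → X X0; X0 → S S; X → S X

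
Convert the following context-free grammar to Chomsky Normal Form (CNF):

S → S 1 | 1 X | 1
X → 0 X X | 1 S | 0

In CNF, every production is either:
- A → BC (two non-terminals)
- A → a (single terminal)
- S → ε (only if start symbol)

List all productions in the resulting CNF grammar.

T1 → 1; S → 1; T0 → 0; X → 0; S → S T1; S → T1 X; X → T0 X0; X0 → X X; X → T1 S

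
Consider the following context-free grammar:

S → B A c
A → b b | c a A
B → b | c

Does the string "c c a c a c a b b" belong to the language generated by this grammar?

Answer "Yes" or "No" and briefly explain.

No - no valid derivation exists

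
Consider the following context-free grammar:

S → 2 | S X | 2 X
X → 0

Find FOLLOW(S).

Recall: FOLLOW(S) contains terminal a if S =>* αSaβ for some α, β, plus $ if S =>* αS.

We compute FOLLOW(S) using the standard algorithm.
FOLLOW(S) starts with {$}.
FIRST(S) = {2}
FIRST(X) = {0}
FOLLOW(S) = {$, 0}
FOLLOW(X) = {$, 0}
Therefore, FOLLOW(S) = {$, 0}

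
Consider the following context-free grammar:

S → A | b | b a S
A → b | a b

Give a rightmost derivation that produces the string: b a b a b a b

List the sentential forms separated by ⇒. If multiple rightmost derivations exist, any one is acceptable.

S ⇒ b a S ⇒ b a b a S ⇒ b a b a b a S ⇒ b a b a b a b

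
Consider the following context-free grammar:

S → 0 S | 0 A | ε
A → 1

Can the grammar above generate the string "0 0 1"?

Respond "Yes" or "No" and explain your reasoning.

Yes - a valid derivation exists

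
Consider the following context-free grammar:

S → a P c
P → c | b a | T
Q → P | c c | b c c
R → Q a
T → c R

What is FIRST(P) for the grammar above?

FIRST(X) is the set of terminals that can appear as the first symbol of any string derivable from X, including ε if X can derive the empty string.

We compute FIRST(P) using the standard algorithm.
FIRST(P) = {b, c}
FIRST(Q) = {b, c}
FIRST(R) = {b, c}
FIRST(S) = {a}
FIRST(T) = {c}
Therefore, FIRST(P) = {b, c}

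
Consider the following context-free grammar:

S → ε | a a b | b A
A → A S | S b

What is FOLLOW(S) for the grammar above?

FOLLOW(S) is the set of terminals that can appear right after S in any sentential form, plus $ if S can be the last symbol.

We compute FOLLOW(S) using the standard algorithm.
FOLLOW(S) starts with {$}.
FIRST(A) = {a, b}
FIRST(S) = {a, b, ε}
FOLLOW(A) = {$, a, b}
FOLLOW(S) = {$, a, b}
Therefore, FOLLOW(S) = {$, a, b}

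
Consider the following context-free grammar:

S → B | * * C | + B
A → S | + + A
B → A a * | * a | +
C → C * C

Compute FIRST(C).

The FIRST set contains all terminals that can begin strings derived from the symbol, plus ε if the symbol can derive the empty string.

We compute FIRST(C) using the standard algorithm.
FIRST(A) = {*, +}
FIRST(B) = {*, +}
FIRST(C) = {}
FIRST(S) = {*, +}
Therefore, FIRST(C) = {}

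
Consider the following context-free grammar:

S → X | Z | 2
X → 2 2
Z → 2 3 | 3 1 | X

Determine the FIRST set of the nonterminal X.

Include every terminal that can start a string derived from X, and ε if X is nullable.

We compute FIRST(X) using the standard algorithm.
FIRST(S) = {2, 3}
FIRST(X) = {2}
FIRST(Z) = {2, 3}
Therefore, FIRST(X) = {2}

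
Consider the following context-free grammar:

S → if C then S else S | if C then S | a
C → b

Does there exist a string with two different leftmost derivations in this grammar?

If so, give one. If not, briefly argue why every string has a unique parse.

Yes - the string 'if b then if b then if b then a else a' has two distinct leftmost derivations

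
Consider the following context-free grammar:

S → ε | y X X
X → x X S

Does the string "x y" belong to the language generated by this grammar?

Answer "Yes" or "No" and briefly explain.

No - no valid derivation exists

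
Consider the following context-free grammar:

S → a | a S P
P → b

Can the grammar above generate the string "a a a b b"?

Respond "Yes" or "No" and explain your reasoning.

Yes - a valid derivation exists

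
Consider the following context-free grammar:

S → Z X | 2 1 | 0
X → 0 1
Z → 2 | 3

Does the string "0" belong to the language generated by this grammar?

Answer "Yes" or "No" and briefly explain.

Yes - a valid derivation exists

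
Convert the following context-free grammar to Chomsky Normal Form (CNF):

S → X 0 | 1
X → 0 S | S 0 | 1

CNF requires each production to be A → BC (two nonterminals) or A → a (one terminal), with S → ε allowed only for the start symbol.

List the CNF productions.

T0 → 0; S → 1; X → 1; S → X T0; X → T0 S; X → S T0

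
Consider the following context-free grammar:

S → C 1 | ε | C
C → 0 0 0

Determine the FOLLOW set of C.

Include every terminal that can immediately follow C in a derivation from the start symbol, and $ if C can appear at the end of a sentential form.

We compute FOLLOW(C) using the standard algorithm.
FOLLOW(S) starts with {$}.
FIRST(C) = {0}
FIRST(S) = {0, ε}
FOLLOW(C) = {$, 1}
FOLLOW(S) = {$}
Therefore, FOLLOW(C) = {$, 1}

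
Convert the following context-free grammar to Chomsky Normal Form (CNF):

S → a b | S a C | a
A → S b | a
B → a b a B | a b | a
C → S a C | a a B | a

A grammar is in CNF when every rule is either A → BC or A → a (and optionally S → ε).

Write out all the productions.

TA → a; TB → b; S → a; A → a; B → a; C → a; S → TA TB; S → S X0; X0 → TA C; A → S TB; B → TA X1; X1 → TB X2; X2 → TA B; B → TA TB; C → S X3; X3 → TA C; C → TA X4; X4 → TA B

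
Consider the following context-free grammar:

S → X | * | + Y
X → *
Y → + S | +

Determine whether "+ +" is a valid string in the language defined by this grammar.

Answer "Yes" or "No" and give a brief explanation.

Yes - a valid derivation exists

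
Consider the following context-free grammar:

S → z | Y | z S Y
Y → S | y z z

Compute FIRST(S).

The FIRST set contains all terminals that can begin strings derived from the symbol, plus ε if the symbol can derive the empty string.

We compute FIRST(S) using the standard algorithm.
FIRST(S) = {y, z}
FIRST(Y) = {y, z}
Therefore, FIRST(S) = {y, z}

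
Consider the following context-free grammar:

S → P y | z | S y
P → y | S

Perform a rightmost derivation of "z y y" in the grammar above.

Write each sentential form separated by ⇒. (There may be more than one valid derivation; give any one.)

S ⇒ S y ⇒ S y y ⇒ z y y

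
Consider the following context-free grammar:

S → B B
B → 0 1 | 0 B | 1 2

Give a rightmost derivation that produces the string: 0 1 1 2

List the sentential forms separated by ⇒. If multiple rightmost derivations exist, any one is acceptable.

S ⇒ B B ⇒ B 1 2 ⇒ 0 1 1 2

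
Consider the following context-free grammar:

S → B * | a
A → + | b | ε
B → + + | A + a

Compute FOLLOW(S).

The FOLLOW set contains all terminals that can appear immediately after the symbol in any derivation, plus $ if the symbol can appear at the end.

We compute FOLLOW(S) using the standard algorithm.
FOLLOW(S) starts with {$}.
FIRST(A) = {+, b, ε}
FIRST(B) = {+, b}
FIRST(S) = {+, a, b}
FOLLOW(A) = {+}
FOLLOW(B) = {*}
FOLLOW(S) = {$}
Therefore, FOLLOW(S) = {$}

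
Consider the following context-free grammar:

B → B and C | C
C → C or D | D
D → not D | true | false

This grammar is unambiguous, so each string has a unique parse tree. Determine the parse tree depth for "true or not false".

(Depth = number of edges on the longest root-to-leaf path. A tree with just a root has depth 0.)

4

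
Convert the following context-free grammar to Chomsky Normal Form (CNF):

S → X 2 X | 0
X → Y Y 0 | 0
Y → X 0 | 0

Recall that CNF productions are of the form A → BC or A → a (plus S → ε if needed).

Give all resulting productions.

T2 → 2; S → 0; T0 → 0; X → 0; Y → 0; S → X X0; X0 → T2 X; X → Y X1; X1 → Y T0; Y → X T0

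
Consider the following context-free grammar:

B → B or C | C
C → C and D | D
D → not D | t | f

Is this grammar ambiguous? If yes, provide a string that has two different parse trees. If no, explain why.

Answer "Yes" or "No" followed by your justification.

No - the grammar is unambiguous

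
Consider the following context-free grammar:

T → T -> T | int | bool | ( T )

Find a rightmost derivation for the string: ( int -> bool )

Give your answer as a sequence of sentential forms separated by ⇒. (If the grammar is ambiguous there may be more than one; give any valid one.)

T ⇒ ( T ) ⇒ ( T -> T ) ⇒ ( T -> bool ) ⇒ ( int -> bool )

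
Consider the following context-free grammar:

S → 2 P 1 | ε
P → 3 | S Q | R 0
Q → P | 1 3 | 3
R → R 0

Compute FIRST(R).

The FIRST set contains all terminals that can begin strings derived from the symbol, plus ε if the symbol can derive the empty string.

We compute FIRST(R) using the standard algorithm.
FIRST(P) = {1, 2, 3}
FIRST(Q) = {1, 2, 3}
FIRST(R) = {}
FIRST(S) = {2, ε}
Therefore, FIRST(R) = {}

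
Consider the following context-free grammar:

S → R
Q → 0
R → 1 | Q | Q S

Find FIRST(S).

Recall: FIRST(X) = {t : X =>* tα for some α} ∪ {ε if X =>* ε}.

We compute FIRST(S) using the standard algorithm.
FIRST(Q) = {0}
FIRST(R) = {0, 1}
FIRST(S) = {0, 1}
Therefore, FIRST(S) = {0, 1}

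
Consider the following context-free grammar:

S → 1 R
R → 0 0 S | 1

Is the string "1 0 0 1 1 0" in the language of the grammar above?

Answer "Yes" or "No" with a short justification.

No - no valid derivation exists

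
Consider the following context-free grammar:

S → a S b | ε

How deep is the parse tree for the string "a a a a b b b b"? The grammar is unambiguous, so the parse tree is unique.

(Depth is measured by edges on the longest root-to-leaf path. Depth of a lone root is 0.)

5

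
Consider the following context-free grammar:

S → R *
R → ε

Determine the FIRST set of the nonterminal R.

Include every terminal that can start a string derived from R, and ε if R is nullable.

We compute FIRST(R) using the standard algorithm.
FIRST(R) = {ε}
FIRST(S) = {*}
Therefore, FIRST(R) = {ε}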